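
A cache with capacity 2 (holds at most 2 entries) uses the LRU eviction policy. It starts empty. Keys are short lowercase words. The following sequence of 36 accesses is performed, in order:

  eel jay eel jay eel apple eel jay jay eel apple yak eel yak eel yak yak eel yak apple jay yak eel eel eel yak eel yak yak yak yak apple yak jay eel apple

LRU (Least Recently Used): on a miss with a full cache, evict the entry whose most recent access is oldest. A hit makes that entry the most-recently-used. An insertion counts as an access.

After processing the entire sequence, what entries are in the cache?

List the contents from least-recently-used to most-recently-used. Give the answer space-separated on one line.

Answer: eel apple

Derivation:
LRU simulation (capacity=2):
  1. access eel: MISS. Cache (LRU->MRU): [eel]
  2. access jay: MISS. Cache (LRU->MRU): [eel jay]
  3. access eel: HIT. Cache (LRU->MRU): [jay eel]
  4. access jay: HIT. Cache (LRU->MRU): [eel jay]
  5. access eel: HIT. Cache (LRU->MRU): [jay eel]
  6. access apple: MISS, evict jay. Cache (LRU->MRU): [eel apple]
  7. access eel: HIT. Cache (LRU->MRU): [apple eel]
  8. access jay: MISS, evict apple. Cache (LRU->MRU): [eel jay]
  9. access jay: HIT. Cache (LRU->MRU): [eel jay]
  10. access eel: HIT. Cache (LRU->MRU): [jay eel]
  11. access apple: MISS, evict jay. Cache (LRU->MRU): [eel apple]
  12. access yak: MISS, evict eel. Cache (LRU->MRU): [apple yak]
  13. access eel: MISS, evict apple. Cache (LRU->MRU): [yak eel]
  14. access yak: HIT. Cache (LRU->MRU): [eel yak]
  15. access eel: HIT. Cache (LRU->MRU): [yak eel]
  16. access yak: HIT. Cache (LRU->MRU): [eel yak]
  17. access yak: HIT. Cache (LRU->MRU): [eel yak]
  18. access eel: HIT. Cache (LRU->MRU): [yak eel]
  19. access yak: HIT. Cache (LRU->MRU): [eel yak]
  20. access apple: MISS, evict eel. Cache (LRU->MRU): [yak apple]
  21. access jay: MISS, evict yak. Cache (LRU->MRU): [apple jay]
  22. access yak: MISS, evict apple. Cache (LRU->MRU): [jay yak]
  23. access eel: MISS, evict jay. Cache (LRU->MRU): [yak eel]
  24. access eel: HIT. Cache (LRU->MRU): [yak eel]
  25. access eel: HIT. Cache (LRU->MRU): [yak eel]
  26. access yak: HIT. Cache (LRU->MRU): [eel yak]
  27. access eel: HIT. Cache (LRU->MRU): [yak eel]
  28. access yak: HIT. Cache (LRU->MRU): [eel yak]
  29. access yak: HIT. Cache (LRU->MRU): [eel yak]
  30. access yak: HIT. Cache (LRU->MRU): [eel yak]
  31. access yak: HIT. Cache (LRU->MRU): [eel yak]
  32. access apple: MISS, evict eel. Cache (LRU->MRU): [yak apple]
  33. access yak: HIT. Cache (LRU->MRU): [apple yak]
  34. access jay: MISS, evict apple. Cache (LRU->MRU): [yak jay]
  35. access eel: MISS, evict yak. Cache (LRU->MRU): [jay eel]
  36. access apple: MISS, evict jay. Cache (LRU->MRU): [eel apple]
Total: 21 hits, 15 misses, 13 evictions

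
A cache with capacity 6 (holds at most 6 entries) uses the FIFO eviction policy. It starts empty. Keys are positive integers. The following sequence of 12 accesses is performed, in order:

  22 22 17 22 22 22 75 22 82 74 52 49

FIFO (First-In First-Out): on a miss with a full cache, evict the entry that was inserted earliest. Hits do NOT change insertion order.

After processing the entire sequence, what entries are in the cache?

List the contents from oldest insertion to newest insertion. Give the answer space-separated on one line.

Answer: 17 75 82 74 52 49

Derivation:
FIFO simulation (capacity=6):
  1. access 22: MISS. Cache (old->new): [22]
  2. access 22: HIT. Cache (old->new): [22]
  3. access 17: MISS. Cache (old->new): [22 17]
  4. access 22: HIT. Cache (old->new): [22 17]
  5. access 22: HIT. Cache (old->new): [22 17]
  6. access 22: HIT. Cache (old->new): [22 17]
  7. access 75: MISS. Cache (old->new): [22 17 75]
  8. access 22: HIT. Cache (old->new): [22 17 75]
  9. access 82: MISS. Cache (old->new): [22 17 75 82]
  10. access 74: MISS. Cache (old->new): [22 17 75 82 74]
  11. access 52: MISS. Cache (old->new): [22 17 75 82 74 52]
  12. access 49: MISS, evict 22. Cache (old->new): [17 75 82 74 52 49]
Total: 5 hits, 7 misses, 1 evictions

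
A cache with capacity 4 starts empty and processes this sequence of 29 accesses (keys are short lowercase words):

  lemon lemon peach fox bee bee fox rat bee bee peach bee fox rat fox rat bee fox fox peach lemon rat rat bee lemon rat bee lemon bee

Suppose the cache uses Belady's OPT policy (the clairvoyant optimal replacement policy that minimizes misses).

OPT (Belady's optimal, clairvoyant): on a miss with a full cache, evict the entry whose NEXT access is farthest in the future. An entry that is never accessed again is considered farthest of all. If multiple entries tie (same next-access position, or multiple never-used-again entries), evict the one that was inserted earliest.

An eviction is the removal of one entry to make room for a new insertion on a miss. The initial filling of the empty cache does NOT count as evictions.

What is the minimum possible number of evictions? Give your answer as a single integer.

OPT (Belady) simulation (capacity=4):
  1. access lemon: MISS. Cache: [lemon]
  2. access lemon: HIT. Next use of lemon: step 21. Cache: [lemon]
  3. access peach: MISS. Cache: [lemon peach]
  4. access fox: MISS. Cache: [lemon peach fox]
  5. access bee: MISS. Cache: [lemon peach fox bee]
  6. access bee: HIT. Next use of bee: step 9. Cache: [lemon peach fox bee]
  7. access fox: HIT. Next use of fox: step 13. Cache: [lemon peach fox bee]
  8. access rat: MISS, evict lemon (next use: step 21). Cache: [peach fox bee rat]
  9. access bee: HIT. Next use of bee: step 10. Cache: [peach fox bee rat]
  10. access bee: HIT. Next use of bee: step 12. Cache: [peach fox bee rat]
  11. access peach: HIT. Next use of peach: step 20. Cache: [peach fox bee rat]
  12. access bee: HIT. Next use of bee: step 17. Cache: [peach fox bee rat]
  13. access fox: HIT. Next use of fox: step 15. Cache: [peach fox bee rat]
  14. access rat: HIT. Next use of rat: step 16. Cache: [peach fox bee rat]
  15. access fox: HIT. Next use of fox: step 18. Cache: [peach fox bee rat]
  16. access rat: HIT. Next use of rat: step 22. Cache: [peach fox bee rat]
  17. access bee: HIT. Next use of bee: step 24. Cache: [peach fox bee rat]
  18. access fox: HIT. Next use of fox: step 19. Cache: [peach fox bee rat]
  19. access fox: HIT. Next use of fox: never. Cache: [peach fox bee rat]
  20. access peach: HIT. Next use of peach: never. Cache: [peach fox bee rat]
  21. access lemon: MISS, evict peach (next use: never). Cache: [fox bee rat lemon]
  22. access rat: HIT. Next use of rat: step 23. Cache: [fox bee rat lemon]
  23. access rat: HIT. Next use of rat: step 26. Cache: [fox bee rat lemon]
  24. access bee: HIT. Next use of bee: step 27. Cache: [fox bee rat lemon]
  25. access lemon: HIT. Next use of lemon: step 28. Cache: [fox bee rat lemon]
  26. access rat: HIT. Next use of rat: never. Cache: [fox bee rat lemon]
  27. access bee: HIT. Next use of bee: step 29. Cache: [fox bee rat lemon]
  28. access lemon: HIT. Next use of lemon: never. Cache: [fox bee rat lemon]
  29. access bee: HIT. Next use of bee: never. Cache: [fox bee rat lemon]
Total: 23 hits, 6 misses, 2 evictions

Answer: 2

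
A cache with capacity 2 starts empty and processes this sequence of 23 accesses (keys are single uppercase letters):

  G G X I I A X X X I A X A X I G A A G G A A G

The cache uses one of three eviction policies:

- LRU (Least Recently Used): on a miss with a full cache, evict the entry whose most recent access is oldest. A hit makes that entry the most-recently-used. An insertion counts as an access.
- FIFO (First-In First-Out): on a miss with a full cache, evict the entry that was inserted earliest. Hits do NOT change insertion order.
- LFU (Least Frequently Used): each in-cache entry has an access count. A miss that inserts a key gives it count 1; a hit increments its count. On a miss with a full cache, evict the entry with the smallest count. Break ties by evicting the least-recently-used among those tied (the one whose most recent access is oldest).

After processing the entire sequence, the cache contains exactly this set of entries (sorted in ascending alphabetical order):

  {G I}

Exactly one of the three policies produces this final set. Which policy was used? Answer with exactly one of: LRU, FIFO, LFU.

Simulating under each policy and comparing final sets:
  LRU: final set = {A G} -> differs
  FIFO: final set = {A G} -> differs
  LFU: final set = {G I} -> MATCHES target
Only LFU produces the target set.

Answer: LFU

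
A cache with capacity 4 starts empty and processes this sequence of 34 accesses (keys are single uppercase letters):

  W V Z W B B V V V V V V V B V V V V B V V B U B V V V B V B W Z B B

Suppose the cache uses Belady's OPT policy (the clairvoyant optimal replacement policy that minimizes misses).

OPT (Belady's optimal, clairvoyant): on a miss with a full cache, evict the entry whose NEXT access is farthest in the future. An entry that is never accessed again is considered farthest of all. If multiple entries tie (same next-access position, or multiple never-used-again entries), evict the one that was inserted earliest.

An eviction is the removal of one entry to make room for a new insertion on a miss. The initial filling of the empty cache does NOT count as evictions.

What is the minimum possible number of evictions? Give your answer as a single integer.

OPT (Belady) simulation (capacity=4):
  1. access W: MISS. Cache: [W]
  2. access V: MISS. Cache: [W V]
  3. access Z: MISS. Cache: [W V Z]
  4. access W: HIT. Next use of W: step 31. Cache: [W V Z]
  5. access B: MISS. Cache: [W V Z B]
  6. access B: HIT. Next use of B: step 14. Cache: [W V Z B]
  7. access V: HIT. Next use of V: step 8. Cache: [W V Z B]
  8. access V: HIT. Next use of V: step 9. Cache: [W V Z B]
  9. access V: HIT. Next use of V: step 10. Cache: [W V Z B]
  10. access V: HIT. Next use of V: step 11. Cache: [W V Z B]
  11. access V: HIT. Next use of V: step 12. Cache: [W V Z B]
  12. access V: HIT. Next use of V: step 13. Cache: [W V Z B]
  13. access V: HIT. Next use of V: step 15. Cache: [W V Z B]
  14. access B: HIT. Next use of B: step 19. Cache: [W V Z B]
  15. access V: HIT. Next use of V: step 16. Cache: [W V Z B]
  16. access V: HIT. Next use of V: step 17. Cache: [W V Z B]
  17. access V: HIT. Next use of V: step 18. Cache: [W V Z B]
  18. access V: HIT. Next use of V: step 20. Cache: [W V Z B]
  19. access B: HIT. Next use of B: step 22. Cache: [W V Z B]
  20. access V: HIT. Next use of V: step 21. Cache: [W V Z B]
  21. access V: HIT. Next use of V: step 25. Cache: [W V Z B]
  22. access B: HIT. Next use of B: step 24. Cache: [W V Z B]
  23. access U: MISS, evict Z (next use: step 32). Cache: [W V B U]
  24. access B: HIT. Next use of B: step 28. Cache: [W V B U]
  25. access V: HIT. Next use of V: step 26. Cache: [W V B U]
  26. access V: HIT. Next use of V: step 27. Cache: [W V B U]
  27. access V: HIT. Next use of V: step 29. Cache: [W V B U]
  28. access B: HIT. Next use of B: step 30. Cache: [W V B U]
  29. access V: HIT. Next use of V: never. Cache: [W V B U]
  30. access B: HIT. Next use of B: step 33. Cache: [W V B U]
  31. access W: HIT. Next use of W: never. Cache: [W V B U]
  32. access Z: MISS, evict W (next use: never). Cache: [V B U Z]
  33. access B: HIT. Next use of B: step 34. Cache: [V B U Z]
  34. access B: HIT. Next use of B: never. Cache: [V B U Z]
Total: 28 hits, 6 misses, 2 evictions

Answer: 2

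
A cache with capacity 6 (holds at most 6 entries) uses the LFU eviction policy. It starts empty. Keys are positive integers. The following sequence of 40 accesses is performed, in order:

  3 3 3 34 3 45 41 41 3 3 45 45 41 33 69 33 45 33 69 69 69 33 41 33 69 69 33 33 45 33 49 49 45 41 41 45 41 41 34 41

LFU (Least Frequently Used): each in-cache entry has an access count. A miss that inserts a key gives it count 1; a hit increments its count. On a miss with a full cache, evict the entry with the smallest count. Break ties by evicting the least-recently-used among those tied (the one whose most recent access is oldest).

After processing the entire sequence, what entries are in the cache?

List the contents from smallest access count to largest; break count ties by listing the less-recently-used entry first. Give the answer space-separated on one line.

Answer: 34 3 69 45 33 41

Derivation:
LFU simulation (capacity=6):
  1. access 3: MISS. Cache: [3(c=1)]
  2. access 3: HIT, count now 2. Cache: [3(c=2)]
  3. access 3: HIT, count now 3. Cache: [3(c=3)]
  4. access 34: MISS. Cache: [34(c=1) 3(c=3)]
  5. access 3: HIT, count now 4. Cache: [34(c=1) 3(c=4)]
  6. access 45: MISS. Cache: [34(c=1) 45(c=1) 3(c=4)]
  7. access 41: MISS. Cache: [34(c=1) 45(c=1) 41(c=1) 3(c=4)]
  8. access 41: HIT, count now 2. Cache: [34(c=1) 45(c=1) 41(c=2) 3(c=4)]
  9. access 3: HIT, count now 5. Cache: [34(c=1) 45(c=1) 41(c=2) 3(c=5)]
  10. access 3: HIT, count now 6. Cache: [34(c=1) 45(c=1) 41(c=2) 3(c=6)]
  11. access 45: HIT, count now 2. Cache: [34(c=1) 41(c=2) 45(c=2) 3(c=6)]
  12. access 45: HIT, count now 3. Cache: [34(c=1) 41(c=2) 45(c=3) 3(c=6)]
  13. access 41: HIT, count now 3. Cache: [34(c=1) 45(c=3) 41(c=3) 3(c=6)]
  14. access 33: MISS. Cache: [34(c=1) 33(c=1) 45(c=3) 41(c=3) 3(c=6)]
  15. access 69: MISS. Cache: [34(c=1) 33(c=1) 69(c=1) 45(c=3) 41(c=3) 3(c=6)]
  16. access 33: HIT, count now 2. Cache: [34(c=1) 69(c=1) 33(c=2) 45(c=3) 41(c=3) 3(c=6)]
  17. access 45: HIT, count now 4. Cache: [34(c=1) 69(c=1) 33(c=2) 41(c=3) 45(c=4) 3(c=6)]
  18. access 33: HIT, count now 3. Cache: [34(c=1) 69(c=1) 41(c=3) 33(c=3) 45(c=4) 3(c=6)]
  19. access 69: HIT, count now 2. Cache: [34(c=1) 69(c=2) 41(c=3) 33(c=3) 45(c=4) 3(c=6)]
  20. access 69: HIT, count now 3. Cache: [34(c=1) 41(c=3) 33(c=3) 69(c=3) 45(c=4) 3(c=6)]
  21. access 69: HIT, count now 4. Cache: [34(c=1) 41(c=3) 33(c=3) 45(c=4) 69(c=4) 3(c=6)]
  22. access 33: HIT, count now 4. Cache: [34(c=1) 41(c=3) 45(c=4) 69(c=4) 33(c=4) 3(c=6)]
  23. access 41: HIT, count now 4. Cache: [34(c=1) 45(c=4) 69(c=4) 33(c=4) 41(c=4) 3(c=6)]
  24. access 33: HIT, count now 5. Cache: [34(c=1) 45(c=4) 69(c=4) 41(c=4) 33(c=5) 3(c=6)]
  25. access 69: HIT, count now 5. Cache: [34(c=1) 45(c=4) 41(c=4) 33(c=5) 69(c=5) 3(c=6)]
  26. access 69: HIT, count now 6. Cache: [34(c=1) 45(c=4) 41(c=4) 33(c=5) 3(c=6) 69(c=6)]
  27. access 33: HIT, count now 6. Cache: [34(c=1) 45(c=4) 41(c=4) 3(c=6) 69(c=6) 33(c=6)]
  28. access 33: HIT, count now 7. Cache: [34(c=1) 45(c=4) 41(c=4) 3(c=6) 69(c=6) 33(c=7)]
  29. access 45: HIT, count now 5. Cache: [34(c=1) 41(c=4) 45(c=5) 3(c=6) 69(c=6) 33(c=7)]
  30. access 33: HIT, count now 8. Cache: [34(c=1) 41(c=4) 45(c=5) 3(c=6) 69(c=6) 33(c=8)]
  31. access 49: MISS, evict 34(c=1). Cache: [49(c=1) 41(c=4) 45(c=5) 3(c=6) 69(c=6) 33(c=8)]
  32. access 49: HIT, count now 2. Cache: [49(c=2) 41(c=4) 45(c=5) 3(c=6) 69(c=6) 33(c=8)]
  33. access 45: HIT, count now 6. Cache: [49(c=2) 41(c=4) 3(c=6) 69(c=6) 45(c=6) 33(c=8)]
  34. access 41: HIT, count now 5. Cache: [49(c=2) 41(c=5) 3(c=6) 69(c=6) 45(c=6) 33(c=8)]
  35. access 41: HIT, count now 6. Cache: [49(c=2) 3(c=6) 69(c=6) 45(c=6) 41(c=6) 33(c=8)]
  36. access 45: HIT, count now 7. Cache: [49(c=2) 3(c=6) 69(c=6) 41(c=6) 45(c=7) 33(c=8)]
  37. access 41: HIT, count now 7. Cache: [49(c=2) 3(c=6) 69(c=6) 45(c=7) 41(c=7) 33(c=8)]
  38. access 41: HIT, count now 8. Cache: [49(c=2) 3(c=6) 69(c=6) 45(c=7) 33(c=8) 41(c=8)]
  39. access 34: MISS, evict 49(c=2). Cache: [34(c=1) 3(c=6) 69(c=6) 45(c=7) 33(c=8) 41(c=8)]
  40. access 41: HIT, count now 9. Cache: [34(c=1) 3(c=6) 69(c=6) 45(c=7) 33(c=8) 41(c=9)]
Total: 32 hits, 8 misses, 2 evictions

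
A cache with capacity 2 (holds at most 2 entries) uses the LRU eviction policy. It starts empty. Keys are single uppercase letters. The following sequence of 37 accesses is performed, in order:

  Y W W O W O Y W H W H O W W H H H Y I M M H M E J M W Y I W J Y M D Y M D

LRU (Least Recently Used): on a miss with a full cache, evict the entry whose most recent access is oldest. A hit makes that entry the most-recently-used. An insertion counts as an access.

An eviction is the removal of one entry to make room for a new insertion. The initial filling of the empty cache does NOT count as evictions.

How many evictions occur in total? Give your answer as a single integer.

LRU simulation (capacity=2):
  1. access Y: MISS. Cache (LRU->MRU): [Y]
  2. access W: MISS. Cache (LRU->MRU): [Y W]
  3. access W: HIT. Cache (LRU->MRU): [Y W]
  4. access O: MISS, evict Y. Cache (LRU->MRU): [W O]
  5. access W: HIT. Cache (LRU->MRU): [O W]
  6. access O: HIT. Cache (LRU->MRU): [W O]
  7. access Y: MISS, evict W. Cache (LRU->MRU): [O Y]
  8. access W: MISS, evict O. Cache (LRU->MRU): [Y W]
  9. access H: MISS, evict Y. Cache (LRU->MRU): [W H]
  10. access W: HIT. Cache (LRU->MRU): [H W]
  11. access H: HIT. Cache (LRU->MRU): [W H]
  12. access O: MISS, evict W. Cache (LRU->MRU): [H O]
  13. access W: MISS, evict H. Cache (LRU->MRU): [O W]
  14. access W: HIT. Cache (LRU->MRU): [O W]
  15. access H: MISS, evict O. Cache (LRU->MRU): [W H]
  16. access H: HIT. Cache (LRU->MRU): [W H]
  17. access H: HIT. Cache (LRU->MRU): [W H]
  18. access Y: MISS, evict W. Cache (LRU->MRU): [H Y]
  19. access I: MISS, evict H. Cache (LRU->MRU): [Y I]
  20. access M: MISS, evict Y. Cache (LRU->MRU): [I M]
  21. access M: HIT. Cache (LRU->MRU): [I M]
  22. access H: MISS, evict I. Cache (LRU->MRU): [M H]
  23. access M: HIT. Cache (LRU->MRU): [H M]
  24. access E: MISS, evict H. Cache (LRU->MRU): [M E]
  25. access J: MISS, evict M. Cache (LRU->MRU): [E J]
  26. access M: MISS, evict E. Cache (LRU->MRU): [J M]
  27. access W: MISS, evict J. Cache (LRU->MRU): [M W]
  28. access Y: MISS, evict M. Cache (LRU->MRU): [W Y]
  29. access I: MISS, evict W. Cache (LRU->MRU): [Y I]
  30. access W: MISS, evict Y. Cache (LRU->MRU): [I W]
  31. access J: MISS, evict I. Cache (LRU->MRU): [W J]
  32. access Y: MISS, evict W. Cache (LRU->MRU): [J Y]
  33. access M: MISS, evict J. Cache (LRU->MRU): [Y M]
  34. access D: MISS, evict Y. Cache (LRU->MRU): [M D]
  35. access Y: MISS, evict M. Cache (LRU->MRU): [D Y]
  36. access M: MISS, evict D. Cache (LRU->MRU): [Y M]
  37. access D: MISS, evict Y. Cache (LRU->MRU): [M D]
Total: 10 hits, 27 misses, 25 evictions

Answer: 25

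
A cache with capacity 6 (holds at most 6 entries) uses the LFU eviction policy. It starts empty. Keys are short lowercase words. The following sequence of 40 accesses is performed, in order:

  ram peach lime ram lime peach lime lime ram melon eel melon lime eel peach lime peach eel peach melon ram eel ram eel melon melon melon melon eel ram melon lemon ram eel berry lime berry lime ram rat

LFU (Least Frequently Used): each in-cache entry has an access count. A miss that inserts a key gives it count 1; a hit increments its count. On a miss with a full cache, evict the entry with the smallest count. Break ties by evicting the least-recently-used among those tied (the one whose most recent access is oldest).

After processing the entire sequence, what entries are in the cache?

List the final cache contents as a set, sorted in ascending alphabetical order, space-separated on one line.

Answer: eel lime melon peach ram rat

Derivation:
LFU simulation (capacity=6):
  1. access ram: MISS. Cache: [ram(c=1)]
  2. access peach: MISS. Cache: [ram(c=1) peach(c=1)]
  3. access lime: MISS. Cache: [ram(c=1) peach(c=1) lime(c=1)]
  4. access ram: HIT, count now 2. Cache: [peach(c=1) lime(c=1) ram(c=2)]
  5. access lime: HIT, count now 2. Cache: [peach(c=1) ram(c=2) lime(c=2)]
  6. access peach: HIT, count now 2. Cache: [ram(c=2) lime(c=2) peach(c=2)]
  7. access lime: HIT, count now 3. Cache: [ram(c=2) peach(c=2) lime(c=3)]
  8. access lime: HIT, count now 4. Cache: [ram(c=2) peach(c=2) lime(c=4)]
  9. access ram: HIT, count now 3. Cache: [peach(c=2) ram(c=3) lime(c=4)]
  10. access melon: MISS. Cache: [melon(c=1) peach(c=2) ram(c=3) lime(c=4)]
  11. access eel: MISS. Cache: [melon(c=1) eel(c=1) peach(c=2) ram(c=3) lime(c=4)]
  12. access melon: HIT, count now 2. Cache: [eel(c=1) peach(c=2) melon(c=2) ram(c=3) lime(c=4)]
  13. access lime: HIT, count now 5. Cache: [eel(c=1) peach(c=2) melon(c=2) ram(c=3) lime(c=5)]
  14. access eel: HIT, count now 2. Cache: [peach(c=2) melon(c=2) eel(c=2) ram(c=3) lime(c=5)]
  15. access peach: HIT, count now 3. Cache: [melon(c=2) eel(c=2) ram(c=3) peach(c=3) lime(c=5)]
  16. access lime: HIT, count now 6. Cache: [melon(c=2) eel(c=2) ram(c=3) peach(c=3) lime(c=6)]
  17. access peach: HIT, count now 4. Cache: [melon(c=2) eel(c=2) ram(c=3) peach(c=4) lime(c=6)]
  18. access eel: HIT, count now 3. Cache: [melon(c=2) ram(c=3) eel(c=3) peach(c=4) lime(c=6)]
  19. access peach: HIT, count now 5. Cache: [melon(c=2) ram(c=3) eel(c=3) peach(c=5) lime(c=6)]
  20. access melon: HIT, count now 3. Cache: [ram(c=3) eel(c=3) melon(c=3) peach(c=5) lime(c=6)]
  21. access ram: HIT, count now 4. Cache: [eel(c=3) melon(c=3) ram(c=4) peach(c=5) lime(c=6)]
  22. access eel: HIT, count now 4. Cache: [melon(c=3) ram(c=4) eel(c=4) peach(c=5) lime(c=6)]
  23. access ram: HIT, count now 5. Cache: [melon(c=3) eel(c=4) peach(c=5) ram(c=5) lime(c=6)]
  24. access eel: HIT, count now 5. Cache: [melon(c=3) peach(c=5) ram(c=5) eel(c=5) lime(c=6)]
  25. access melon: HIT, count now 4. Cache: [melon(c=4) peach(c=5) ram(c=5) eel(c=5) lime(c=6)]
  26. access melon: HIT, count now 5. Cache: [peach(c=5) ram(c=5) eel(c=5) melon(c=5) lime(c=6)]
  27. access melon: HIT, count now 6. Cache: [peach(c=5) ram(c=5) eel(c=5) lime(c=6) melon(c=6)]
  28. access melon: HIT, count now 7. Cache: [peach(c=5) ram(c=5) eel(c=5) lime(c=6) melon(c=7)]
  29. access eel: HIT, count now 6. Cache: [peach(c=5) ram(c=5) lime(c=6) eel(c=6) melon(c=7)]
  30. access ram: HIT, count now 6. Cache: [peach(c=5) lime(c=6) eel(c=6) ram(c=6) melon(c=7)]
  31. access melon: HIT, count now 8. Cache: [peach(c=5) lime(c=6) eel(c=6) ram(c=6) melon(c=8)]
  32. access lemon: MISS. Cache: [lemon(c=1) peach(c=5) lime(c=6) eel(c=6) ram(c=6) melon(c=8)]
  33. access ram: HIT, count now 7. Cache: [lemon(c=1) peach(c=5) lime(c=6) eel(c=6) ram(c=7) melon(c=8)]
  34. access eel: HIT, count now 7. Cache: [lemon(c=1) peach(c=5) lime(c=6) ram(c=7) eel(c=7) melon(c=8)]
  35. access berry: MISS, evict lemon(c=1). Cache: [berry(c=1) peach(c=5) lime(c=6) ram(c=7) eel(c=7) melon(c=8)]
  36. access lime: HIT, count now 7. Cache: [berry(c=1) peach(c=5) ram(c=7) eel(c=7) lime(c=7) melon(c=8)]
  37. access berry: HIT, count now 2. Cache: [berry(c=2) peach(c=5) ram(c=7) eel(c=7) lime(c=7) melon(c=8)]
  38. access lime: HIT, count now 8. Cache: [berry(c=2) peach(c=5) ram(c=7) eel(c=7) melon(c=8) lime(c=8)]
  39. access ram: HIT, count now 8. Cache: [berry(c=2) peach(c=5) eel(c=7) melon(c=8) lime(c=8) ram(c=8)]
  40. access rat: MISS, evict berry(c=2). Cache: [rat(c=1) peach(c=5) eel(c=7) melon(c=8) lime(c=8) ram(c=8)]
Total: 32 hits, 8 misses, 2 evictions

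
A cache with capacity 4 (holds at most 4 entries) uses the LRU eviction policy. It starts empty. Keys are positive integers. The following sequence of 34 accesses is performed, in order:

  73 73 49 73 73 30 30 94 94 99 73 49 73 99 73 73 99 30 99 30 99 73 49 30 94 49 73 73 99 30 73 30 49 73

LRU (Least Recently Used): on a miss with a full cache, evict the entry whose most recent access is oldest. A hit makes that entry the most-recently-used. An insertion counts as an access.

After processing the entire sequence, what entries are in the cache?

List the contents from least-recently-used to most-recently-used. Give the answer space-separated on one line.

LRU simulation (capacity=4):
  1. access 73: MISS. Cache (LRU->MRU): [73]
  2. access 73: HIT. Cache (LRU->MRU): [73]
  3. access 49: MISS. Cache (LRU->MRU): [73 49]
  4. access 73: HIT. Cache (LRU->MRU): [49 73]
  5. access 73: HIT. Cache (LRU->MRU): [49 73]
  6. access 30: MISS. Cache (LRU->MRU): [49 73 30]
  7. access 30: HIT. Cache (LRU->MRU): [49 73 30]
  8. access 94: MISS. Cache (LRU->MRU): [49 73 30 94]
  9. access 94: HIT. Cache (LRU->MRU): [49 73 30 94]
  10. access 99: MISS, evict 49. Cache (LRU->MRU): [73 30 94 99]
  11. access 73: HIT. Cache (LRU->MRU): [30 94 99 73]
  12. access 49: MISS, evict 30. Cache (LRU->MRU): [94 99 73 49]
  13. access 73: HIT. Cache (LRU->MRU): [94 99 49 73]
  14. access 99: HIT. Cache (LRU->MRU): [94 49 73 99]
  15. access 73: HIT. Cache (LRU->MRU): [94 49 99 73]
  16. access 73: HIT. Cache (LRU->MRU): [94 49 99 73]
  17. access 99: HIT. Cache (LRU->MRU): [94 49 73 99]
  18. access 30: MISS, evict 94. Cache (LRU->MRU): [49 73 99 30]
  19. access 99: HIT. Cache (LRU->MRU): [49 73 30 99]
  20. access 30: HIT. Cache (LRU->MRU): [49 73 99 30]
  21. access 99: HIT. Cache (LRU->MRU): [49 73 30 99]
  22. access 73: HIT. Cache (LRU->MRU): [49 30 99 73]
  23. access 49: HIT. Cache (LRU->MRU): [30 99 73 49]
  24. access 30: HIT. Cache (LRU->MRU): [99 73 49 30]
  25. access 94: MISS, evict 99. Cache (LRU->MRU): [73 49 30 94]
  26. access 49: HIT. Cache (LRU->MRU): [73 30 94 49]
  27. access 73: HIT. Cache (LRU->MRU): [30 94 49 73]
  28. access 73: HIT. Cache (LRU->MRU): [30 94 49 73]
  29. access 99: MISS, evict 30. Cache (LRU->MRU): [94 49 73 99]
  30. access 30: MISS, evict 94. Cache (LRU->MRU): [49 73 99 30]
  31. access 73: HIT. Cache (LRU->MRU): [49 99 30 73]
  32. access 30: HIT. Cache (LRU->MRU): [49 99 73 30]
  33. access 49: HIT. Cache (LRU->MRU): [99 73 30 49]
  34. access 73: HIT. Cache (LRU->MRU): [99 30 49 73]
Total: 24 hits, 10 misses, 6 evictions

Answer: 99 30 49 73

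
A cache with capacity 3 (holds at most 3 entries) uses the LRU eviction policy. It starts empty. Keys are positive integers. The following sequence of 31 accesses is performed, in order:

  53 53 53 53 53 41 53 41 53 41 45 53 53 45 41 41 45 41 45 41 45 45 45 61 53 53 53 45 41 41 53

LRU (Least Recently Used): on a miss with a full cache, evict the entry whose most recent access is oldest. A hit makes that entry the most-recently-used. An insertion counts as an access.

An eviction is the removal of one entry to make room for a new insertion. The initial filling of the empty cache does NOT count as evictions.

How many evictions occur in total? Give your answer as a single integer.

Answer: 3

Derivation:
LRU simulation (capacity=3):
  1. access 53: MISS. Cache (LRU->MRU): [53]
  2. access 53: HIT. Cache (LRU->MRU): [53]
  3. access 53: HIT. Cache (LRU->MRU): [53]
  4. access 53: HIT. Cache (LRU->MRU): [53]
  5. access 53: HIT. Cache (LRU->MRU): [53]
  6. access 41: MISS. Cache (LRU->MRU): [53 41]
  7. access 53: HIT. Cache (LRU->MRU): [41 53]
  8. access 41: HIT. Cache (LRU->MRU): [53 41]
  9. access 53: HIT. Cache (LRU->MRU): [41 53]
  10. access 41: HIT. Cache (LRU->MRU): [53 41]
  11. access 45: MISS. Cache (LRU->MRU): [53 41 45]
  12. access 53: HIT. Cache (LRU->MRU): [41 45 53]
  13. access 53: HIT. Cache (LRU->MRU): [41 45 53]
  14. access 45: HIT. Cache (LRU->MRU): [41 53 45]
  15. access 41: HIT. Cache (LRU->MRU): [53 45 41]
  16. access 41: HIT. Cache (LRU->MRU): [53 45 41]
  17. access 45: HIT. Cache (LRU->MRU): [53 41 45]
  18. access 41: HIT. Cache (LRU->MRU): [53 45 41]
  19. access 45: HIT. Cache (LRU->MRU): [53 41 45]
  20. access 41: HIT. Cache (LRU->MRU): [53 45 41]
  21. access 45: HIT. Cache (LRU->MRU): [53 41 45]
  22. access 45: HIT. Cache (LRU->MRU): [53 41 45]
  23. access 45: HIT. Cache (LRU->MRU): [53 41 45]
  24. access 61: MISS, evict 53. Cache (LRU->MRU): [41 45 61]
  25. access 53: MISS, evict 41. Cache (LRU->MRU): [45 61 53]
  26. access 53: HIT. Cache (LRU->MRU): [45 61 53]
  27. access 53: HIT. Cache (LRU->MRU): [45 61 53]
  28. access 45: HIT. Cache (LRU->MRU): [61 53 45]
  29. access 41: MISS, evict 61. Cache (LRU->MRU): [53 45 41]
  30. access 41: HIT. Cache (LRU->MRU): [53 45 41]
  31. access 53: HIT. Cache (LRU->MRU): [45 41 53]
Total: 25 hits, 6 misses, 3 evictions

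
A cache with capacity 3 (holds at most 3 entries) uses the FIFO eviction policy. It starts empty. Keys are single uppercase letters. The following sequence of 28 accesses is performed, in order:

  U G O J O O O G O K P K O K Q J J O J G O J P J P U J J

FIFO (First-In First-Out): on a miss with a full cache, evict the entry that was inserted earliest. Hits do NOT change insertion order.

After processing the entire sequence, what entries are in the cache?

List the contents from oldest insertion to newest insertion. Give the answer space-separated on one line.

FIFO simulation (capacity=3):
  1. access U: MISS. Cache (old->new): [U]
  2. access G: MISS. Cache (old->new): [U G]
  3. access O: MISS. Cache (old->new): [U G O]
  4. access J: MISS, evict U. Cache (old->new): [G O J]
  5. access O: HIT. Cache (old->new): [G O J]
  6. access O: HIT. Cache (old->new): [G O J]
  7. access O: HIT. Cache (old->new): [G O J]
  8. access G: HIT. Cache (old->new): [G O J]
  9. access O: HIT. Cache (old->new): [G O J]
  10. access K: MISS, evict G. Cache (old->new): [O J K]
  11. access P: MISS, evict O. Cache (old->new): [J K P]
  12. access K: HIT. Cache (old->new): [J K P]
  13. access O: MISS, evict J. Cache (old->new): [K P O]
  14. access K: HIT. Cache (old->new): [K P O]
  15. access Q: MISS, evict K. Cache (old->new): [P O Q]
  16. access J: MISS, evict P. Cache (old->new): [O Q J]
  17. access J: HIT. Cache (old->new): [O Q J]
  18. access O: HIT. Cache (old->new): [O Q J]
  19. access J: HIT. Cache (old->new): [O Q J]
  20. access G: MISS, evict O. Cache (old->new): [Q J G]
  21. access O: MISS, evict Q. Cache (old->new): [J G O]
  22. access J: HIT. Cache (old->new): [J G O]
  23. access P: MISS, evict J. Cache (old->new): [G O P]
  24. access J: MISS, evict G. Cache (old->new): [O P J]
  25. access P: HIT. Cache (old->new): [O P J]
  26. access U: MISS, evict O. Cache (old->new): [P J U]
  27. access J: HIT. Cache (old->new): [P J U]
  28. access J: HIT. Cache (old->new): [P J U]
Total: 14 hits, 14 misses, 11 evictions

Answer: P J U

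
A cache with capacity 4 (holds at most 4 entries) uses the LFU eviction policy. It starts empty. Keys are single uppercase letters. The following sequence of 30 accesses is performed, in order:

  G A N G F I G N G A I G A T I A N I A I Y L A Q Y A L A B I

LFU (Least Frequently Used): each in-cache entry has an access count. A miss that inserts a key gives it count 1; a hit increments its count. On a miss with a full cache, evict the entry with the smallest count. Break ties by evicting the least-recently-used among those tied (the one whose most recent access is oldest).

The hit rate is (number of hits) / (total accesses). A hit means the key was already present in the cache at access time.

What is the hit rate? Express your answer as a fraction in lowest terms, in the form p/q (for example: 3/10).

Answer: 8/15

Derivation:
LFU simulation (capacity=4):
  1. access G: MISS. Cache: [G(c=1)]
  2. access A: MISS. Cache: [G(c=1) A(c=1)]
  3. access N: MISS. Cache: [G(c=1) A(c=1) N(c=1)]
  4. access G: HIT, count now 2. Cache: [A(c=1) N(c=1) G(c=2)]
  5. access F: MISS. Cache: [A(c=1) N(c=1) F(c=1) G(c=2)]
  6. access I: MISS, evict A(c=1). Cache: [N(c=1) F(c=1) I(c=1) G(c=2)]
  7. access G: HIT, count now 3. Cache: [N(c=1) F(c=1) I(c=1) G(c=3)]
  8. access N: HIT, count now 2. Cache: [F(c=1) I(c=1) N(c=2) G(c=3)]
  9. access G: HIT, count now 4. Cache: [F(c=1) I(c=1) N(c=2) G(c=4)]
  10. access A: MISS, evict F(c=1). Cache: [I(c=1) A(c=1) N(c=2) G(c=4)]
  11. access I: HIT, count now 2. Cache: [A(c=1) N(c=2) I(c=2) G(c=4)]
  12. access G: HIT, count now 5. Cache: [A(c=1) N(c=2) I(c=2) G(c=5)]
  13. access A: HIT, count now 2. Cache: [N(c=2) I(c=2) A(c=2) G(c=5)]
  14. access T: MISS, evict N(c=2). Cache: [T(c=1) I(c=2) A(c=2) G(c=5)]
  15. access I: HIT, count now 3. Cache: [T(c=1) A(c=2) I(c=3) G(c=5)]
  16. access A: HIT, count now 3. Cache: [T(c=1) I(c=3) A(c=3) G(c=5)]
  17. access N: MISS, evict T(c=1). Cache: [N(c=1) I(c=3) A(c=3) G(c=5)]
  18. access I: HIT, count now 4. Cache: [N(c=1) A(c=3) I(c=4) G(c=5)]
  19. access A: HIT, count now 4. Cache: [N(c=1) I(c=4) A(c=4) G(c=5)]
  20. access I: HIT, count now 5. Cache: [N(c=1) A(c=4) G(c=5) I(c=5)]
  21. access Y: MISS, evict N(c=1). Cache: [Y(c=1) A(c=4) G(c=5) I(c=5)]
  22. access L: MISS, evict Y(c=1). Cache: [L(c=1) A(c=4) G(c=5) I(c=5)]
  23. access A: HIT, count now 5. Cache: [L(c=1) G(c=5) I(c=5) A(c=5)]
  24. access Q: MISS, evict L(c=1). Cache: [Q(c=1) G(c=5) I(c=5) A(c=5)]
  25. access Y: MISS, evict Q(c=1). Cache: [Y(c=1) G(c=5) I(c=5) A(c=5)]
  26. access A: HIT, count now 6. Cache: [Y(c=1) G(c=5) I(c=5) A(c=6)]
  27. access L: MISS, evict Y(c=1). Cache: [L(c=1) G(c=5) I(c=5) A(c=6)]
  28. access A: HIT, count now 7. Cache: [L(c=1) G(c=5) I(c=5) A(c=7)]
  29. access B: MISS, evict L(c=1). Cache: [B(c=1) G(c=5) I(c=5) A(c=7)]
  30. access I: HIT, count now 6. Cache: [B(c=1) G(c=5) I(c=6) A(c=7)]
Total: 16 hits, 14 misses, 10 evictions

Hit rate = 16/30 = 8/15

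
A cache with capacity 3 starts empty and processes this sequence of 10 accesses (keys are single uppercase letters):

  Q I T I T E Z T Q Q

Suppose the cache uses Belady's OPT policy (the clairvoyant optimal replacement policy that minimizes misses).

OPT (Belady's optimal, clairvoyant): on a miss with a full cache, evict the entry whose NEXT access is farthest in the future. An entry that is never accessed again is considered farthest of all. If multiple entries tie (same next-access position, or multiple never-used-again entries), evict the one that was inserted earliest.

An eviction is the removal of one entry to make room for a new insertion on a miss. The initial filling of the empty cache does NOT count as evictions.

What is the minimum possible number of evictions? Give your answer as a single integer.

OPT (Belady) simulation (capacity=3):
  1. access Q: MISS. Cache: [Q]
  2. access I: MISS. Cache: [Q I]
  3. access T: MISS. Cache: [Q I T]
  4. access I: HIT. Next use of I: never. Cache: [Q I T]
  5. access T: HIT. Next use of T: step 8. Cache: [Q I T]
  6. access E: MISS, evict I (next use: never). Cache: [Q T E]
  7. access Z: MISS, evict E (next use: never). Cache: [Q T Z]
  8. access T: HIT. Next use of T: never. Cache: [Q T Z]
  9. access Q: HIT. Next use of Q: step 10. Cache: [Q T Z]
  10. access Q: HIT. Next use of Q: never. Cache: [Q T Z]
Total: 5 hits, 5 misses, 2 evictions

Answer: 2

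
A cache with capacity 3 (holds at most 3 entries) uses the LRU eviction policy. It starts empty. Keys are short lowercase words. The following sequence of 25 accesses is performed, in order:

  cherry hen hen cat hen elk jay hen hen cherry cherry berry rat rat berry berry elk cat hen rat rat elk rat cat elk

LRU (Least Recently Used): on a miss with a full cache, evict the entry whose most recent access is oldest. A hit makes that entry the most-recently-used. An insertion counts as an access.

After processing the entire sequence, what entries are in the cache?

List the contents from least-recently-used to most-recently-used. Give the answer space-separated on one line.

LRU simulation (capacity=3):
  1. access cherry: MISS. Cache (LRU->MRU): [cherry]
  2. access hen: MISS. Cache (LRU->MRU): [cherry hen]
  3. access hen: HIT. Cache (LRU->MRU): [cherry hen]
  4. access cat: MISS. Cache (LRU->MRU): [cherry hen cat]
  5. access hen: HIT. Cache (LRU->MRU): [cherry cat hen]
  6. access elk: MISS, evict cherry. Cache (LRU->MRU): [cat hen elk]
  7. access jay: MISS, evict cat. Cache (LRU->MRU): [hen elk jay]
  8. access hen: HIT. Cache (LRU->MRU): [elk jay hen]
  9. access hen: HIT. Cache (LRU->MRU): [elk jay hen]
  10. access cherry: MISS, evict elk. Cache (LRU->MRU): [jay hen cherry]
  11. access cherry: HIT. Cache (LRU->MRU): [jay hen cherry]
  12. access berry: MISS, evict jay. Cache (LRU->MRU): [hen cherry berry]
  13. access rat: MISS, evict hen. Cache (LRU->MRU): [cherry berry rat]
  14. access rat: HIT. Cache (LRU->MRU): [cherry berry rat]
  15. access berry: HIT. Cache (LRU->MRU): [cherry rat berry]
  16. access berry: HIT. Cache (LRU->MRU): [cherry rat berry]
  17. access elk: MISS, evict cherry. Cache (LRU->MRU): [rat berry elk]
  18. access cat: MISS, evict rat. Cache (LRU->MRU): [berry elk cat]
  19. access hen: MISS, evict berry. Cache (LRU->MRU): [elk cat hen]
  20. access rat: MISS, evict elk. Cache (LRU->MRU): [cat hen rat]
  21. access rat: HIT. Cache (LRU->MRU): [cat hen rat]
  22. access elk: MISS, evict cat. Cache (LRU->MRU): [hen rat elk]
  23. access rat: HIT. Cache (LRU->MRU): [hen elk rat]
  24. access cat: MISS, evict hen. Cache (LRU->MRU): [elk rat cat]
  25. access elk: HIT. Cache (LRU->MRU): [rat cat elk]
Total: 11 hits, 14 misses, 11 evictions

Answer: rat cat elk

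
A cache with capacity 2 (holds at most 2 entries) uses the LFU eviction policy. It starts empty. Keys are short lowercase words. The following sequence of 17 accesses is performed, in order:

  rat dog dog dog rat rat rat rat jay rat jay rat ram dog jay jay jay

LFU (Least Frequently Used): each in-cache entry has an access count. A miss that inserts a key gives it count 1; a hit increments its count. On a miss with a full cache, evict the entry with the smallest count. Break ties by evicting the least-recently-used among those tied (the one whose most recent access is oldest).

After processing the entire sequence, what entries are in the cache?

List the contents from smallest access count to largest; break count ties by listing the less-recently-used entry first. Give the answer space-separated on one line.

LFU simulation (capacity=2):
  1. access rat: MISS. Cache: [rat(c=1)]
  2. access dog: MISS. Cache: [rat(c=1) dog(c=1)]
  3. access dog: HIT, count now 2. Cache: [rat(c=1) dog(c=2)]
  4. access dog: HIT, count now 3. Cache: [rat(c=1) dog(c=3)]
  5. access rat: HIT, count now 2. Cache: [rat(c=2) dog(c=3)]
  6. access rat: HIT, count now 3. Cache: [dog(c=3) rat(c=3)]
  7. access rat: HIT, count now 4. Cache: [dog(c=3) rat(c=4)]
  8. access rat: HIT, count now 5. Cache: [dog(c=3) rat(c=5)]
  9. access jay: MISS, evict dog(c=3). Cache: [jay(c=1) rat(c=5)]
  10. access rat: HIT, count now 6. Cache: [jay(c=1) rat(c=6)]
  11. access jay: HIT, count now 2. Cache: [jay(c=2) rat(c=6)]
  12. access rat: HIT, count now 7. Cache: [jay(c=2) rat(c=7)]
  13. access ram: MISS, evict jay(c=2). Cache: [ram(c=1) rat(c=7)]
  14. access dog: MISS, evict ram(c=1). Cache: [dog(c=1) rat(c=7)]
  15. access jay: MISS, evict dog(c=1). Cache: [jay(c=1) rat(c=7)]
  16. access jay: HIT, count now 2. Cache: [jay(c=2) rat(c=7)]
  17. access jay: HIT, count now 3. Cache: [jay(c=3) rat(c=7)]
Total: 11 hits, 6 misses, 4 evictions

Answer: jay rat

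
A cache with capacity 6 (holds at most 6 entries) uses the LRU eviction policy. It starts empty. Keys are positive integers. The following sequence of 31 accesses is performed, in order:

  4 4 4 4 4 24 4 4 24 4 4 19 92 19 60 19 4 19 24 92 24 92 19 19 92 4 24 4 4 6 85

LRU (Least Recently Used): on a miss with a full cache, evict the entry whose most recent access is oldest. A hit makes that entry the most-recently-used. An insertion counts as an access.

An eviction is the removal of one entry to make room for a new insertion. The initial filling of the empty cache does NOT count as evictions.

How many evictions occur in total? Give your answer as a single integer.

Answer: 1

Derivation:
LRU simulation (capacity=6):
  1. access 4: MISS. Cache (LRU->MRU): [4]
  2. access 4: HIT. Cache (LRU->MRU): [4]
  3. access 4: HIT. Cache (LRU->MRU): [4]
  4. access 4: HIT. Cache (LRU->MRU): [4]
  5. access 4: HIT. Cache (LRU->MRU): [4]
  6. access 24: MISS. Cache (LRU->MRU): [4 24]
  7. access 4: HIT. Cache (LRU->MRU): [24 4]
  8. access 4: HIT. Cache (LRU->MRU): [24 4]
  9. access 24: HIT. Cache (LRU->MRU): [4 24]
  10. access 4: HIT. Cache (LRU->MRU): [24 4]
  11. access 4: HIT. Cache (LRU->MRU): [24 4]
  12. access 19: MISS. Cache (LRU->MRU): [24 4 19]
  13. access 92: MISS. Cache (LRU->MRU): [24 4 19 92]
  14. access 19: HIT. Cache (LRU->MRU): [24 4 92 19]
  15. access 60: MISS. Cache (LRU->MRU): [24 4 92 19 60]
  16. access 19: HIT. Cache (LRU->MRU): [24 4 92 60 19]
  17. access 4: HIT. Cache (LRU->MRU): [24 92 60 19 4]
  18. access 19: HIT. Cache (LRU->MRU): [24 92 60 4 19]
  19. access 24: HIT. Cache (LRU->MRU): [92 60 4 19 24]
  20. access 92: HIT. Cache (LRU->MRU): [60 4 19 24 92]
  21. access 24: HIT. Cache (LRU->MRU): [60 4 19 92 24]
  22. access 92: HIT. Cache (LRU->MRU): [60 4 19 24 92]
  23. access 19: HIT. Cache (LRU->MRU): [60 4 24 92 19]
  24. access 19: HIT. Cache (LRU->MRU): [60 4 24 92 19]
  25. access 92: HIT. Cache (LRU->MRU): [60 4 24 19 92]
  26. access 4: HIT. Cache (LRU->MRU): [60 24 19 92 4]
  27. access 24: HIT. Cache (LRU->MRU): [60 19 92 4 24]
  28. access 4: HIT. Cache (LRU->MRU): [60 19 92 24 4]
  29. access 4: HIT. Cache (LRU->MRU): [60 19 92 24 4]
  30. access 6: MISS. Cache (LRU->MRU): [60 19 92 24 4 6]
  31. access 85: MISS, evict 60. Cache (LRU->MRU): [19 92 24 4 6 85]
Total: 24 hits, 7 misses, 1 evictions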